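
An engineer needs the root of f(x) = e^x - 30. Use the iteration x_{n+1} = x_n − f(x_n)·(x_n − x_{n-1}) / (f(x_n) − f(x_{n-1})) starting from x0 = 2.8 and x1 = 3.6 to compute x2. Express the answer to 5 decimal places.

f(2.8) = -13.5553532, f(3.6) = 6.5982344
x2 = 3.6000000 − 6.5982344·(3.6000000 − 2.8000000) / (6.5982344 − (-13.5553532)) = 3.6000000 − (5.2785876)/(20.1535877) = 3.3380820

3.33808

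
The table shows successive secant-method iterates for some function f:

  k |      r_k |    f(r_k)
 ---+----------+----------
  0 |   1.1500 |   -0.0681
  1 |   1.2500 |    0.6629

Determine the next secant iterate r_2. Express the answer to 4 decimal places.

1.1593

r_2 = 1.2500 − 0.6629·(1.2500 − 1.1500) / (0.6629 − (-0.0681))
   = 1.2500 − (0.066290)/(0.731000) = 1.159316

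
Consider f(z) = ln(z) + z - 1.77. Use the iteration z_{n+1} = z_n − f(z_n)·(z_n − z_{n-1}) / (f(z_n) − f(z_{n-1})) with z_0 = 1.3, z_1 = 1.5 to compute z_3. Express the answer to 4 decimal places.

f(1.3) = -0.207636, f(1.5) = 0.135465
z_2 = 1.500000 − 0.135465·(1.500000 − 1.300000) / (0.135465 − (-0.207636)) = 1.500000 − (0.027093)/(0.343101) = 1.421035
f(1.421035) = 0.002420
z_3 = 1.421035 − 0.002420·(1.421035 − 1.500000) / (0.002420 − 0.135465) = 1.421035 − (-0.000191)/(-0.133045) = 1.419598

1.4196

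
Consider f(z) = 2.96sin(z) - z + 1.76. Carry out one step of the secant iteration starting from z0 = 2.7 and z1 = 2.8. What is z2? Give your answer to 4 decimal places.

2.7870

f(2.7) = 0.325044, f(2.8) = -0.048435
z2 = 2.800000 − (-0.048435)·(2.800000 − 2.700000) / (-0.048435 − 0.325044) = 2.800000 − (-0.004844)/(-0.373480) = 2.787031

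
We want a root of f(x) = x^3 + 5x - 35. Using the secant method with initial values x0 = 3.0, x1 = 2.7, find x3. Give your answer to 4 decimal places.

f(3.0) = 7.000000, f(2.7) = -1.817000
x2 = 2.700000 − (-1.817000)·(2.700000 − 3.000000) / (-1.817000 − 7.000000) = 2.700000 − (0.545100)/(-8.817000) = 2.761824
f(2.761824) = -0.124600
x3 = 2.761824 − (-0.124600)·(2.761824 − 2.700000) / (-0.124600 − (-1.817000)) = 2.761824 − (-0.007703)/(1.692400) = 2.766375

2.7664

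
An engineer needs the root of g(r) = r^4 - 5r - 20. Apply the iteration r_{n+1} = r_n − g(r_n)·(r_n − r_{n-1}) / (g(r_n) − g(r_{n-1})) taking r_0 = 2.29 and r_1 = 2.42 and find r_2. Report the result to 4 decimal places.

2.3735

g(2.29) = -3.949415, g(2.42) = 2.197421
r_2 = 2.420000 − 2.197421·(2.420000 − 2.290000) / (2.197421 − (-3.949415)) = 2.420000 − (0.285665)/(6.146836) = 2.373527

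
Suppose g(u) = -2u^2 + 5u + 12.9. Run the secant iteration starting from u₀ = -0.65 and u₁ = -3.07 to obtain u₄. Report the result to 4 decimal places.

g(-0.65) = 8.805000, g(-3.07) = -21.299800
u₂ = -3.070000 − (-21.299800)·(-3.070000 − (-0.650000)) / (-21.299800 − 8.805000) = -3.070000 − (51.545516)/(-30.104800) = -1.357797
g(-1.357797) = 2.423785
u₃ = -1.357797 − 2.423785·(-1.357797 − (-3.070000)) / (2.423785 − (-21.299800)) = -1.357797 − (4.150011)/(23.723585) = -1.532729
g(-1.532729) = 0.537835
u₄ = -1.532729 − 0.537835·(-1.532729 − (-1.357797)) / (0.537835 − 2.423785) = -1.532729 − (-0.094085)/(-1.885950) = -1.582616

-1.5826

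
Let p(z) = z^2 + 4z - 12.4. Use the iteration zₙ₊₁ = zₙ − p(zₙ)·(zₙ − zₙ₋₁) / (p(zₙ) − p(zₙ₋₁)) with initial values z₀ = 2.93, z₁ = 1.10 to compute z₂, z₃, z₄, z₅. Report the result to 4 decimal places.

p(2.93) = 7.904900, p(1.10) = -6.790000
z₂ = 1.100000 − (-6.790000)·(1.100000 − 2.930000) / (-6.790000 − 7.904900) = 1.100000 − (12.425700)/(-14.694900) = 1.945579
p(1.945579) = -0.832406
z₃ = 1.945579 − (-0.832406)·(1.945579 − 1.100000) / (-0.832406 − (-6.790000)) = 1.945579 − (-0.703865)/(5.957594) = 2.063725
p(2.063725) = 0.113860
z₄ = 2.063725 − 0.113860·(2.063725 − 1.945579) / (0.113860 − (-0.832406)) = 2.063725 − (0.013452)/(0.946266) = 2.049509
p(2.049509) = -0.001477
z₅ = 2.049509 − (-0.001477)·(2.049509 − 2.063725) / (-0.001477 − 0.113860) = 2.049509 − (0.000021)/(-0.115338) = 2.049691

1.9456, 2.0637, 2.0495, 2.0497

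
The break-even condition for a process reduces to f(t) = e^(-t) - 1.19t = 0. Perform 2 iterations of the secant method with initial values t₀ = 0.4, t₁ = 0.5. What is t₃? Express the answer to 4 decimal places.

0.5064

f(0.4) = 0.194320, f(0.5) = 0.011531
t₂ = 0.500000 − 0.011531·(0.500000 − 0.400000) / (0.011531 − 0.194320) = 0.500000 − (0.001153)/(-0.182789) = 0.506308
f(0.506308) = 0.000210
t₃ = 0.506308 − 0.000210·(0.506308 − 0.500000) / (0.000210 − 0.011531) = 0.506308 − (0.000001)/(-0.011321) = 0.506425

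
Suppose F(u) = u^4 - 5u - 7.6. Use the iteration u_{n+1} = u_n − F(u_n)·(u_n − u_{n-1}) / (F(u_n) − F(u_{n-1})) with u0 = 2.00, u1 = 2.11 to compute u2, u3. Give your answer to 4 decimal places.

2.0538, 2.0563

F(2.00) = -1.600000, F(2.11) = 1.671194
u2 = 2.110000 − 1.671194·(2.110000 − 2.000000) / (1.671194 − (-1.600000)) = 2.110000 − (0.183831)/(3.271194) = 2.053803
F(2.053803) = -0.076591
u3 = 2.053803 − (-0.076591)·(2.053803 − 2.110000) / (-0.076591 − 1.671194) = 2.053803 − (0.004304)/(-1.747785) = 2.056266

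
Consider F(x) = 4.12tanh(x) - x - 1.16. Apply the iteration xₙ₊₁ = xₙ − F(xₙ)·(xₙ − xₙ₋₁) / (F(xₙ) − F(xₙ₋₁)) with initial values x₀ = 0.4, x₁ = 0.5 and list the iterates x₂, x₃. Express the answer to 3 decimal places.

F(0.4) = 0.00539, F(0.5) = 0.24392
x₂ = 0.50000 − 0.24392·(0.50000 − 0.40000) / (0.24392 − 0.00539) = 0.50000 − (0.02439)/(0.23853) = 0.39774
F(0.39774) = -0.00032
x₃ = 0.39774 − (-0.00032)·(0.39774 − 0.50000) / (-0.00032 − 0.24392) = 0.39774 − (0.00003)/(-0.24425) = 0.39788

0.398, 0.398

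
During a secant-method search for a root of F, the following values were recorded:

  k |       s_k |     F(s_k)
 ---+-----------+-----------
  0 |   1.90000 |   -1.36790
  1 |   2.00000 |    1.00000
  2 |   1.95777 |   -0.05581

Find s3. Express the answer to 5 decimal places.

s3 = 1.95777 − (-0.05581)·(1.95777 − 2.00000) / (-0.05581 − 1.00000)
   = 1.95777 − (0.0023569)/(-1.0558100) = 1.9600023

1.96000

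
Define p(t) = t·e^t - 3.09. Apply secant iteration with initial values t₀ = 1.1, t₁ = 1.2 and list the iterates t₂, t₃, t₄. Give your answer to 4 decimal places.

p(1.1) = 0.214583, p(1.2) = 0.894140
t₂ = 1.200000 − 0.894140·(1.200000 − 1.100000) / (0.894140 − 0.214583) = 1.200000 − (0.089414)/(0.679558) = 1.068423
p(1.068423) = 0.019951
t₃ = 1.068423 − 0.019951·(1.068423 − 1.200000) / (0.019951 − 0.894140) = 1.068423 − (-0.002625)/(-0.874189) = 1.065420
p(1.065420) = 0.001912
t₄ = 1.065420 − 0.001912·(1.065420 − 1.068423) / (0.001912 − 0.019951) = 1.065420 − (-0.000006)/(-0.018040) = 1.065102

1.0684, 1.0654, 1.0651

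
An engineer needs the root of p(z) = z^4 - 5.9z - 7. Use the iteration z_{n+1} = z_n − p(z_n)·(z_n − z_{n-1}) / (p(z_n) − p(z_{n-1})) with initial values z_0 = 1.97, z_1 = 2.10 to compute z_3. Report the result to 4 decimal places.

p(1.97) = -3.561615, p(2.10) = 0.058100
z_2 = 2.100000 − 0.058100·(2.100000 − 1.970000) / (0.058100 − (-3.561615)) = 2.100000 − (0.007553)/(3.619715) = 2.097913
p(2.097913) = -0.006771
z_3 = 2.097913 − (-0.006771)·(2.097913 − 2.100000) / (-0.006771 − 0.058100) = 2.097913 − (0.000014)/(-0.064871) = 2.098131

2.0981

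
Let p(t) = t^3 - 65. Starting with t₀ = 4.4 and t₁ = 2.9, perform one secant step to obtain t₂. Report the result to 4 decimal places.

3.9020

p(4.4) = 20.184000, p(2.9) = -40.611000
t₂ = 2.900000 − (-40.611000)·(2.900000 − 4.400000) / (-40.611000 − 20.184000) = 2.900000 − (60.916500)/(-60.795000) = 3.901999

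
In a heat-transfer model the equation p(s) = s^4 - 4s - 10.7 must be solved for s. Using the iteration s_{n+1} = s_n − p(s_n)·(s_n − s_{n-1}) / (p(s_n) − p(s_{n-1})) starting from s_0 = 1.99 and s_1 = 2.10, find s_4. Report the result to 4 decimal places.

2.0894

p(1.99) = -2.977608, p(2.10) = 0.348100
s_2 = 2.100000 − 0.348100·(2.100000 − 1.990000) / (0.348100 − (-2.977608)) = 2.100000 − (0.038291)/(3.325708) = 2.088486
p(2.088486) = -0.028862
s_3 = 2.088486 − (-0.028862)·(2.088486 − 2.100000) / (-0.028862 − 0.348100) = 2.088486 − (0.000332)/(-0.376962) = 2.089368
p(2.089368) = -0.000246
s_4 = 2.089368 − (-0.000246)·(2.089368 − 2.088486) / (-0.000246 − (-0.028862)) = 2.089368 − (0.000000)/(0.028616) = 2.089375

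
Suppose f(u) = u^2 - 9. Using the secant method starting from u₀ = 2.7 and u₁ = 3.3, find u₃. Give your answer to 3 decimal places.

2.999

f(2.7) = -1.71000, f(3.3) = 1.89000
u₂ = 3.30000 − 1.89000·(3.30000 − 2.70000) / (1.89000 − (-1.71000)) = 3.30000 − (1.13400)/(3.60000) = 2.98500
f(2.98500) = -0.08978
u₃ = 2.98500 − (-0.08978)·(2.98500 − 3.30000) / (-0.08978 − 1.89000) = 2.98500 − (0.02828)/(-1.97978) = 2.99928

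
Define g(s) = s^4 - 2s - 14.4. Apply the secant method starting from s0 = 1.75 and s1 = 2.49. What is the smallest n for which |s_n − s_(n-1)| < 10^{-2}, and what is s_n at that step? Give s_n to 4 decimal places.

n = 5, s_n = 2.0753

g(1.75) = -8.521094, g(2.49) = 19.061240
s2 = 2.490000 − 19.061240·(0.740000)/(27.582334) = 1.978610;  |Δ| = 0.511390
g(1.978610) = -3.030785
s3 = 1.978610 − (-3.030785)·(-0.511390)/(-22.092025) = 2.048768;  |Δ| = 0.070157
g(2.048768) = -0.878963
s4 = 2.048768 − (-0.878963)·(0.070157)/(2.151822) = 2.077425;  |Δ| = 0.028657
g(2.077425) = 0.070364
s5 = 2.077425 − 0.070364·(0.028657)/(0.949327) = 2.075301;  |Δ| = 0.002124
|s5 − s4| = 0.002124 < 10^{-2}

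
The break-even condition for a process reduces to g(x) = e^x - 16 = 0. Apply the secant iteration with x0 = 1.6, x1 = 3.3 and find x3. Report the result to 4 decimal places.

2.6909

g(1.6) = -11.046968, g(3.3) = 11.112639
x2 = 3.300000 − 11.112639·(3.300000 − 1.600000) / (11.112639 − (-11.046968)) = 3.300000 − (18.891486)/(22.159606) = 2.447481
g(2.447481) = -4.440808
x3 = 2.447481 − (-4.440808)·(2.447481 − 3.300000) / (-4.440808 − 11.112639) = 2.447481 − (3.785873)/(-15.553447) = 2.690892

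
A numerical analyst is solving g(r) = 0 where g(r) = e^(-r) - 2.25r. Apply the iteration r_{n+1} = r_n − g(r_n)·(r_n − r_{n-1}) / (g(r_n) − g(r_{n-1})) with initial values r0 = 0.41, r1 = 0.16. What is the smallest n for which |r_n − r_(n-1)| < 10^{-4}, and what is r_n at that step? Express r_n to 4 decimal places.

n = 4, r_n = 0.3221

g(0.41) = -0.258850, g(0.16) = 0.492144
r2 = 0.160000 − 0.492144·(-0.250000)/(0.750994) = 0.323831;  |Δ| = 0.163831
g(0.323831) = -0.005247
r3 = 0.323831 − (-0.005247)·(0.163831)/(-0.497391) = 0.322103;  |Δ| = 0.001728
g(0.322103) = -0.000107
r4 = 0.322103 − (-0.000107)·(-0.001728)/(0.005140) = 0.322067;  |Δ| = 0.000036
|r4 − r3| = 0.000036 < 10^{-4}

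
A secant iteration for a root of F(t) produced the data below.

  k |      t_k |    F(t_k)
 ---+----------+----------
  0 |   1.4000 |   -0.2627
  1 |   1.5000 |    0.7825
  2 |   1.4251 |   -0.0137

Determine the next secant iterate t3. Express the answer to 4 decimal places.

t3 = 1.4251 − (-0.0137)·(1.4251 − 1.5000) / (-0.0137 − 0.7825)
   = 1.4251 − (0.001026)/(-0.796200) = 1.426389

1.4264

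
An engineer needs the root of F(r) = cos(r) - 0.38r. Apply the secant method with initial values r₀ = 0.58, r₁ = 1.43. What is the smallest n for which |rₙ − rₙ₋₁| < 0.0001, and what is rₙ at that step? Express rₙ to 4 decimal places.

F(0.58) = 0.616063, F(1.43) = -0.403068
r₂ = 1.430000 − (-0.403068)·(0.850000)/(-1.019131) = 1.093823;  |Δ| = 0.336177
F(1.093823) = 0.043439
r₃ = 1.093823 − 0.043439·(-0.336177)/(0.446508) = 1.126529;  |Δ| = 0.032706
F(1.126529) = 0.001716
r₄ = 1.126529 − 0.001716·(0.032706)/(-0.041724) = 1.127874;  |Δ| = 0.001345
F(1.127874) = -0.000010
r₅ = 1.127874 − (-0.000010)·(0.001345)/(-0.001726) = 1.127866;  |Δ| = 0.000008
|r₅ − r₄| = 0.000008 < 0.0001

n = 5, rₙ = 1.1279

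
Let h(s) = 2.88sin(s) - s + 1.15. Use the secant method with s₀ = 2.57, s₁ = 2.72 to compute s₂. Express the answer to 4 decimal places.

2.6091

h(2.57) = 0.138000, h(2.72) = -0.391463
s₂ = 2.720000 − (-0.391463)·(2.720000 − 2.570000) / (-0.391463 − 0.138000) = 2.720000 − (-0.058719)/(-0.529463) = 2.609096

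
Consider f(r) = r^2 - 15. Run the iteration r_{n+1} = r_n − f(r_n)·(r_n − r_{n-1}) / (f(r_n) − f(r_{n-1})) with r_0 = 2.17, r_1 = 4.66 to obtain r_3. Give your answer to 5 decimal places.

3.85446

f(2.17) = -10.2911000, f(4.66) = 6.7156000
r_2 = 4.6600000 − 6.7156000·(4.6600000 − 2.1700000) / (6.7156000 − (-10.2911000)) = 4.6600000 − (16.7218440)/(17.0067000) = 3.6767496
f(3.6767496) = -1.4815121
r_3 = 3.6767496 − (-1.4815121)·(3.6767496 − 4.6600000) / (-1.4815121 − 6.7156000) = 3.6767496 − (1.4566973)/(-8.1971121) = 3.8544582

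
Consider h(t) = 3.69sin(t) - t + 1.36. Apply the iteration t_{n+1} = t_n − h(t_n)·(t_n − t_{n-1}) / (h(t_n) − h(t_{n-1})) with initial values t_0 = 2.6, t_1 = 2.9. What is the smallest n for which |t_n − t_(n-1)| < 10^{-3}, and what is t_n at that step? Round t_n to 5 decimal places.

h(2.6) = 0.6622001, h(2.9) = -0.6571700
t_2 = 2.9000000 − (-0.6571700)·(0.3000000)/(-1.3193700) = 2.7505719;  |Δ| = 0.1494281
h(2.7505719) = 0.0158065
t_3 = 2.7505719 − 0.0158065·(-0.1494281)/(0.6729765) = 2.7540816;  |Δ| = 0.0035097
h(2.7540816) = 0.0003150
t_4 = 2.7540816 − 0.0003150·(0.0035097)/(-0.0154915) = 2.7541529;  |Δ| = 0.0000714
|t_4 − t_3| = 0.0000714 < 10^{-3}

n = 4, t_n = 2.75415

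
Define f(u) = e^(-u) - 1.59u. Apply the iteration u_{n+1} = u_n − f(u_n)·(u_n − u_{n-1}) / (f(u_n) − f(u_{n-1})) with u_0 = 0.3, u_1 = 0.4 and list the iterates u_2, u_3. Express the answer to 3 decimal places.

0.415, 0.415

f(0.3) = 0.26382, f(0.4) = 0.03432
u_2 = 0.40000 − 0.03432·(0.40000 − 0.30000) / (0.03432 − 0.26382) = 0.40000 − (0.00343)/(-0.22950) = 0.41495
f(0.41495) = 0.00059
u_3 = 0.41495 − 0.00059·(0.41495 − 0.40000) / (0.00059 − 0.03432) = 0.41495 − (0.00001)/(-0.03373) = 0.41522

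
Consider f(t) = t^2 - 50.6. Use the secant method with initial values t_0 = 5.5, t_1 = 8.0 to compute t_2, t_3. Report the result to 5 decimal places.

7.00741, 7.10711

f(5.5) = -20.3500000, f(8.0) = 13.4000000
t_2 = 8.0000000 − 13.4000000·(8.0000000 − 5.5000000) / (13.4000000 − (-20.3500000)) = 8.0000000 − (33.5000000)/(33.7500000) = 7.0074074
f(7.0074074) = -1.4962414
t_3 = 7.0074074 − (-1.4962414)·(7.0074074 − 8.0000000) / (-1.4962414 − 13.4000000) = 7.0074074 − (1.4851582)/(-14.8962414) = 7.1071076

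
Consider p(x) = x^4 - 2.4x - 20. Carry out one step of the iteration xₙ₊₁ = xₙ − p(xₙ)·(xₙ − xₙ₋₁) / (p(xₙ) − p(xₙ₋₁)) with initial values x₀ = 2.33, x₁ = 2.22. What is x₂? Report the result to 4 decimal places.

p(2.33) = 3.880955, p(2.22) = -1.038873
x₂ = 2.220000 − (-1.038873)·(2.220000 − 2.330000) / (-1.038873 − 3.880955) = 2.220000 − (0.114276)/(-4.919829) = 2.243228

2.2432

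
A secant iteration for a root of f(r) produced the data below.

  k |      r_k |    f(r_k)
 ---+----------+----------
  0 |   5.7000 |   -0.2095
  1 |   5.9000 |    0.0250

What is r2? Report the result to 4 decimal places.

5.8787

r2 = 5.9000 − 0.0250·(5.9000 − 5.7000) / (0.0250 − (-0.2095))
   = 5.9000 − (0.005000)/(0.234500) = 5.878678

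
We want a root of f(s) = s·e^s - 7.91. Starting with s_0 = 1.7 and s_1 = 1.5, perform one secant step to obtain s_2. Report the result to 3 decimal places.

1.592

f(1.7) = 1.39571, f(1.5) = -1.18747
s_2 = 1.50000 − (-1.18747)·(1.50000 − 1.70000) / (-1.18747 − 1.39571) = 1.50000 − (0.23749)/(-2.58318) = 1.59194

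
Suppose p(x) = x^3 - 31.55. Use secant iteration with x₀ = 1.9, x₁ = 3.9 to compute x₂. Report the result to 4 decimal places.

2.8413

p(1.9) = -24.691000, p(3.9) = 27.769000
x₂ = 3.900000 − 27.769000·(3.900000 − 1.900000) / (27.769000 − (-24.691000)) = 3.900000 − (55.538000)/(52.460000) = 2.841327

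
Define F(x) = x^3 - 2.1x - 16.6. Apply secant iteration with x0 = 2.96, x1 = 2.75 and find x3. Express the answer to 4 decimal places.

2.8245

F(2.96) = 3.118336, F(2.75) = -1.578125
x2 = 2.750000 − (-1.578125)·(2.750000 − 2.960000) / (-1.578125 − 3.118336) = 2.750000 − (0.331406)/(-4.696461) = 2.820565
F(2.820565) = -0.083934
x3 = 2.820565 − (-0.083934)·(2.820565 − 2.750000) / (-0.083934 − (-1.578125)) = 2.820565 − (-0.005923)/(1.494191) = 2.824529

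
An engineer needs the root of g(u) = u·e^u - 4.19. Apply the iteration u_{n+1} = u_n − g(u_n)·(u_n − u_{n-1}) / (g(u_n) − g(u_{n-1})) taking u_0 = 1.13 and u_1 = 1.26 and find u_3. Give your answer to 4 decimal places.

1.2276

g(1.13) = -0.691908, g(1.26) = 0.252031
u_2 = 1.260000 − 0.252031·(1.260000 − 1.130000) / (0.252031 − (-0.691908)) = 1.260000 − (0.032764)/(0.943939) = 1.225290
g(1.225290) = -0.017699
u_3 = 1.225290 − (-0.017699)·(1.225290 − 1.260000) / (-0.017699 − 0.252031) = 1.225290 − (0.000614)/(-0.269730) = 1.227568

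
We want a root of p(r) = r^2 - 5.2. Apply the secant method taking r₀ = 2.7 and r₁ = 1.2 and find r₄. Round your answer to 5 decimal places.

2.27938

p(2.7) = 2.0900000, p(1.2) = -3.7600000
r₂ = 1.2000000 − (-3.7600000)·(1.2000000 − 2.7000000) / (-3.7600000 − 2.0900000) = 1.2000000 − (5.6400000)/(-5.8500000) = 2.1641026
p(2.1641026) = -0.5166601
r₃ = 2.1641026 − (-0.5166601)·(2.1641026 − 1.2000000) / (-0.5166601 − (-3.7600000)) = 2.1641026 − (-0.4981133)/(3.2433399) = 2.3176829
p(2.3176829) = 0.1716541
r₄ = 2.3176829 − 0.1716541·(2.3176829 − 2.1641026) / (0.1716541 − (-0.5166601)) = 2.3176829 − (0.0263627)/(0.6883142) = 2.2793825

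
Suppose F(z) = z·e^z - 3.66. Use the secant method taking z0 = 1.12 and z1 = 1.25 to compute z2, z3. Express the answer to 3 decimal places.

F(1.12) = -0.22736, F(1.25) = 0.70293
z2 = 1.25000 − 0.70293·(1.25000 − 1.12000) / (0.70293 − (-0.22736)) = 1.25000 − (0.09138)/(0.93029) = 1.15177
F(1.15177) = -0.01603
z3 = 1.15177 − (-0.01603)·(1.15177 − 1.25000) / (-0.01603 − 0.70293) = 1.15177 − (0.00157)/(-0.71896) = 1.15396

1.152, 1.154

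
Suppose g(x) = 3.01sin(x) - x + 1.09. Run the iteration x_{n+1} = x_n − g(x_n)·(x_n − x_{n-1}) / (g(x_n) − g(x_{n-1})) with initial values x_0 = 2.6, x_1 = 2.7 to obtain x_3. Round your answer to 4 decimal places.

g(2.6) = 0.041659, g(2.7) = -0.323587
x_2 = 2.700000 − (-0.323587)·(2.700000 − 2.600000) / (-0.323587 − 0.041659) = 2.700000 − (-0.032359)/(-0.365246) = 2.611406
g(2.611406) = 0.000735
x_3 = 2.611406 − 0.000735·(2.611406 − 2.700000) / (0.000735 − (-0.323587)) = 2.611406 − (-0.000065)/(0.324321) = 2.611607

2.6116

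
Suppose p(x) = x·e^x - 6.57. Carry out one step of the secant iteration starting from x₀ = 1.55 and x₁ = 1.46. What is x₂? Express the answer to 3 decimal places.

1.485

p(1.55) = 0.73278, p(1.46) = -0.28330
x₂ = 1.46000 − (-0.28330)·(1.46000 − 1.55000) / (-0.28330 − 0.73278) = 1.46000 − (0.02550)/(-1.01608) = 1.48509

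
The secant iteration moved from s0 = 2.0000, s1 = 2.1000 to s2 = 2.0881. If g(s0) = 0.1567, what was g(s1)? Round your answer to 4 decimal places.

-0.0212

The secant line through (2.0000, 0.1567) and (2.1000, g(s1)) crosses zero at s2 = 2.0881.
So (2.0000, 0.1567), (2.1000, g(s1)), (2.0881, 0) are collinear:
g(s1) = 0.1567 · (2.1000 − 2.0881) / (2.0000 − 2.0881) = 0.1567 · (0.011900)/(-0.088100) = -0.021166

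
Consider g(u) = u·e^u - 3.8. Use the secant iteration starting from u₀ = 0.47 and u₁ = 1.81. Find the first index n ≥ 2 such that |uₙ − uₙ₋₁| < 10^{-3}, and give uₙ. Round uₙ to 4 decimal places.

n = 7, uₙ = 1.1743

g(0.47) = -3.048003, g(1.81) = 7.259910
u₂ = 1.810000 − 7.259910·(1.340000)/(10.307913) = 0.866232;  |Δ| = 0.943768
g(0.866232) = -1.740158
u₃ = 0.866232 − (-1.740158)·(-0.943768)/(-9.000068) = 1.048709;  |Δ| = 0.182477
g(1.048709) = -0.807022
u₄ = 1.048709 − (-0.807022)·(0.182477)/(0.933136) = 1.206524;  |Δ| = 0.157815
g(1.206524) = 0.232022
u₅ = 1.206524 − 0.232022·(0.157815)/(1.039044) = 1.171284;  |Δ| = 0.035241
g(1.171284) = -0.021286
u₆ = 1.171284 − (-0.021286)·(-0.035241)/(-0.253307) = 1.174245;  |Δ| = 0.002961
g(1.174245) = -0.000497
u₇ = 1.174245 − (-0.000497)·(0.002961)/(0.020788) = 1.174316;  |Δ| = 0.000071
|u₇ − u₆| = 0.000071 < 10^{-3}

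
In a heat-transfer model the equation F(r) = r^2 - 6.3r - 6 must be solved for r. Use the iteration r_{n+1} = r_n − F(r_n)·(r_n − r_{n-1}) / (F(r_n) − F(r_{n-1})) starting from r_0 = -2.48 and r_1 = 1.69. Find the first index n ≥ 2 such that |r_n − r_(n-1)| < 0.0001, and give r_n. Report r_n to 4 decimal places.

n = 7, r_n = -0.8403

F(-2.48) = 15.774400, F(1.69) = -13.790900
r_2 = 1.690000 − (-13.790900)·(4.170000)/(-29.565300) = -0.255120;  |Δ| = 1.945120
F(-0.255120) = -4.327659
r_3 = -0.255120 − (-4.327659)·(-1.945120)/(9.463241) = -1.144648;  |Δ| = 0.889528
F(-1.144648) = 2.521497
r_4 = -1.144648 − 2.521497·(-0.889528)/(6.849156) = -0.817170;  |Δ| = 0.327477
F(-0.817170) = -0.184059
r_5 = -0.817170 − (-0.184059)·(0.327477)/(-2.705556) = -0.839449;  |Δ| = 0.022278
F(-0.839449) = -0.006799
r_6 = -0.839449 − (-0.006799)·(-0.022278)/(0.177259) = -0.840303;  |Δ| = 0.000855
F(-0.840303) = 0.000020
r_7 = -0.840303 − 0.000020·(-0.000855)/(0.006819) = -0.840301;  |Δ| = 0.000002
|r_7 − r_6| = 0.000002 < 0.0001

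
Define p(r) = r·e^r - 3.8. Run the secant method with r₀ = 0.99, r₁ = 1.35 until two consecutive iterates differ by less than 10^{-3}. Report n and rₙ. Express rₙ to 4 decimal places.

p(0.99) = -1.135678, p(1.35) = 1.407524
r₂ = 1.350000 − 1.407524·(0.360000)/(2.543202) = 1.150760;  |Δ| = 0.199240
p(1.150760) = -0.162918
r₃ = 1.150760 − (-0.162918)·(-0.199240)/(-1.570442) = 1.171429;  |Δ| = 0.020669
p(1.171429) = -0.020269
r₄ = 1.171429 − (-0.020269)·(0.020669)/(0.142649) = 1.174366;  |Δ| = 0.002937
p(1.174366) = 0.000352
r₅ = 1.174366 − 0.000352·(0.002937)/(0.020621) = 1.174315;  |Δ| = 0.000050
|r₅ − r₄| = 0.000050 < 10^{-3}

n = 5, rₙ = 1.1743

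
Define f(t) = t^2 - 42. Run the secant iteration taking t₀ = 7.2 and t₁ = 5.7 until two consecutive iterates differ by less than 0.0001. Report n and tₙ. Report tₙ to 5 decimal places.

n = 5, tₙ = 6.48074

f(7.2) = 9.8400000, f(5.7) = -9.5100000
t₂ = 5.7000000 − (-9.5100000)·(-1.5000000)/(-19.3500000) = 6.4372093;  |Δ| = 0.7372093
f(6.4372093) = -0.5623364
t₃ = 6.4372093 − (-0.5623364)·(0.7372093)/(8.9476636) = 6.4835409;  |Δ| = 0.0463316
f(6.4835409) = 0.0363027
t₄ = 6.4835409 − 0.0363027·(0.0463316)/(0.5986391) = 6.4807313;  |Δ| = 0.0028096
f(6.4807313) = -0.0001223
t₅ = 6.4807313 − (-0.0001223)·(-0.0028096)/(-0.0364250) = 6.4807407;  |Δ| = 0.0000094
|t₅ − t₄| = 0.0000094 < 0.0001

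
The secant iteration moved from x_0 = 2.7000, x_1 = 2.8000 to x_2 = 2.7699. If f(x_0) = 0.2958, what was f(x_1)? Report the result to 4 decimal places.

-0.1274

The secant line through (2.7000, 0.2958) and (2.8000, f(x_1)) crosses zero at x_2 = 2.7699.
So (2.7000, 0.2958), (2.8000, f(x_1)), (2.7699, 0) are collinear:
f(x_1) = 0.2958 · (2.8000 − 2.7699) / (2.7000 − 2.7699) = 0.2958 · (0.030100)/(-0.069900) = -0.127376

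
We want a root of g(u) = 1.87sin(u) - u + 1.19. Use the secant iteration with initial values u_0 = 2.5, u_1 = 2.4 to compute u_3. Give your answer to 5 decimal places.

2.42220

g(2.5) = -0.1908571, g(2.4) = 0.0531161
u_2 = 2.4000000 − 0.0531161·(2.4000000 − 2.5000000) / (0.0531161 − (-0.1908571)) = 2.4000000 − (-0.0053116)/(0.2439732) = 2.4217713
g(2.4217713) = 0.0010269
u_3 = 2.4217713 − 0.0010269·(2.4217713 − 2.4000000) / (0.0010269 − 0.0531161) = 2.4217713 − (0.0000224)/(-0.0520893) = 2.4222005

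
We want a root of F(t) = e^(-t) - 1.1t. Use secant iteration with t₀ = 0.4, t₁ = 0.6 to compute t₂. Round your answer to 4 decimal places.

0.5349

F(0.4) = 0.230320, F(0.6) = -0.111188
t₂ = 0.600000 − (-0.111188)·(0.600000 − 0.400000) / (-0.111188 − 0.230320) = 0.600000 − (-0.022238)/(-0.341508) = 0.534884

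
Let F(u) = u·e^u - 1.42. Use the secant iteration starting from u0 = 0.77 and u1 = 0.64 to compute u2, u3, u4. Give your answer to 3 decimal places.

F(0.77) = 0.24302, F(0.64) = -0.20625
u2 = 0.64000 − (-0.20625)·(0.64000 − 0.77000) / (-0.20625 − 0.24302) = 0.64000 − (0.02681)/(-0.44927) = 0.69968
F(0.69968) = -0.01147
u3 = 0.69968 − (-0.01147)·(0.69968 − 0.64000) / (-0.01147 − (-0.20625)) = 0.69968 − (-0.00068)/(0.19479) = 0.70319
F(0.70319) = 0.00059
u4 = 0.70319 − 0.00059·(0.70319 − 0.69968) / (0.00059 − (-0.01147)) = 0.70319 − (0.00000)/(0.01205) = 0.70302

0.700, 0.703, 0.703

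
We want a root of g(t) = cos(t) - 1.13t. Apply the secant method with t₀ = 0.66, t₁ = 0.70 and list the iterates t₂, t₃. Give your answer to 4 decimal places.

0.6851, 0.6852

g(0.66) = 0.044192, g(0.70) = -0.026158
t₂ = 0.700000 − (-0.026158)·(0.700000 − 0.660000) / (-0.026158 − 0.044192) = 0.700000 − (-0.001046)/(-0.070350) = 0.685127
g(0.685127) = 0.000145
t₃ = 0.685127 − 0.000145·(0.685127 − 0.700000) / (0.000145 − (-0.026158)) = 0.685127 − (-0.000002)/(0.026303) = 0.685209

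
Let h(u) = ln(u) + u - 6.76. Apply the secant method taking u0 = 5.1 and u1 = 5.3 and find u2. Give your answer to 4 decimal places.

h(5.1) = -0.030759, h(5.3) = 0.207707
u2 = 5.300000 − 0.207707·(5.300000 − 5.100000) / (0.207707 − (-0.030759)) = 5.300000 − (0.041541)/(0.238466) = 5.125798

5.1258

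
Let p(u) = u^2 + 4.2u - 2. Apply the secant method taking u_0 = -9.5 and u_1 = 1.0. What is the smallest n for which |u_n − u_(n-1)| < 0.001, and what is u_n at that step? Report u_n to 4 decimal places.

p(-9.5) = 48.350000, p(1.0) = 3.200000
u_2 = 1.000000 − 3.200000·(10.500000)/(-45.150000) = 1.744186;  |Δ| = 0.744186
p(1.744186) = 8.367766
u_3 = 1.744186 − 8.367766·(0.744186)/(5.167766) = 0.539183;  |Δ| = 1.205003
p(0.539183) = 0.555286
u_4 = 0.539183 − 0.555286·(-1.205003)/(-7.812480) = 0.453535;  |Δ| = 0.085648
p(0.453535) = 0.110541
u_5 = 0.453535 − 0.110541·(-0.085648)/(-0.444745) = 0.432247;  |Δ| = 0.021288
p(0.432247) = 0.002276
u_6 = 0.432247 − 0.002276·(-0.021288)/(-0.108265) = 0.431800;  |Δ| = 0.000448
|u_6 − u_5| = 0.000448 < 0.001

n = 6, u_n = 0.4318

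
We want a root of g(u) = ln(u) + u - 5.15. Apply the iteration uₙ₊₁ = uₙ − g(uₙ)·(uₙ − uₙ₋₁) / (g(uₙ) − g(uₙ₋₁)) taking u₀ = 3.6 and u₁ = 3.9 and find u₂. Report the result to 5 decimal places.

g(3.6) = -0.2690662, g(3.9) = 0.1109766
u₂ = 3.9000000 − 0.1109766·(3.9000000 − 3.6000000) / (0.1109766 − (-0.2690662)) = 3.9000000 − (0.0332930)/(0.3800427) = 3.8123968

3.81240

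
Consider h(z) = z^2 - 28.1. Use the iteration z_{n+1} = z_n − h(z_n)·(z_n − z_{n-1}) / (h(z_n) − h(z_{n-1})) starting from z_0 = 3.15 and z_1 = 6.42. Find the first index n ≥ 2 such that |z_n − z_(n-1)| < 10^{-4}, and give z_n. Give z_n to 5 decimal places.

n = 6, z_n = 5.30094

h(3.15) = -18.1775000, h(6.42) = 13.1164000
z_2 = 6.4200000 − 13.1164000·(3.2700000)/(31.2939000) = 5.0494253;  |Δ| = 1.3705747
h(5.0494253) = -2.6033043
z_3 = 5.0494253 − (-2.6033043)·(-1.3705747)/(-15.7197043) = 5.2764030;  |Δ| = 0.2269777
h(5.2764030) = -0.2595711
z_4 = 5.2764030 − (-0.2595711)·(0.2269777)/(2.3437332) = 5.3015411;  |Δ| = 0.0251380
h(5.3015411) = 0.0063377
z_5 = 5.3015411 − 0.0063377·(0.0251380)/(0.2659088) = 5.3009419;  |Δ| = 0.0005991
h(5.3009419) = -0.0000147
z_6 = 5.3009419 − (-0.0000147)·(-0.0005991)/(-0.0063524) = 5.3009433;  |Δ| = 0.0000014
|z_6 − z_5| = 0.0000014 < 10^{-4}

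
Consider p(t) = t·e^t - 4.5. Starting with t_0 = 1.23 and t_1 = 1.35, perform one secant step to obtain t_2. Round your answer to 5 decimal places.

p(1.23) = -0.2918877, p(1.35) = 0.7075245
t_2 = 1.3500000 − 0.7075245·(1.3500000 − 1.2300000) / (0.7075245 − (-0.2918877)) = 1.3500000 − (0.0849029)/(0.9994121) = 1.2650471

1.26505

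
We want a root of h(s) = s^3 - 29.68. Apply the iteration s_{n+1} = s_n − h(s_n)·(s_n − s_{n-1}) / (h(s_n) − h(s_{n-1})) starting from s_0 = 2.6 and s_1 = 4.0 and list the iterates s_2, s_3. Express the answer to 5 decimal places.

2.96502, 3.06361

h(2.6) = -12.1040000, h(4.0) = 34.3200000
s_2 = 4.0000000 − 34.3200000·(4.0000000 − 2.6000000) / (34.3200000 − (-12.1040000)) = 4.0000000 − (48.0480000)/(46.4240000) = 2.9650181
h(2.9650181) = -3.6135407
s_3 = 2.9650181 − (-3.6135407)·(2.9650181 − 4.0000000) / (-3.6135407 − 34.3200000) = 2.9650181 − (3.7399492)/(-37.9335407) = 3.0636102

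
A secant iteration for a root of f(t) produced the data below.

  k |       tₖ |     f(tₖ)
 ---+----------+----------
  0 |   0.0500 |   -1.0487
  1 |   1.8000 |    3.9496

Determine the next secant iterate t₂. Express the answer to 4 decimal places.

0.4172

t₂ = 1.8000 − 3.9496·(1.8000 − 0.0500) / (3.9496 − (-1.0487))
   = 1.8000 − (6.911800)/(4.998300) = 0.417170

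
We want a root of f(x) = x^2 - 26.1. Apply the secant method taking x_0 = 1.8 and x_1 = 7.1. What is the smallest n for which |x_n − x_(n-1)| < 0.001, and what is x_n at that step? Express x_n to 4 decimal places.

f(1.8) = -22.860000, f(7.1) = 24.310000
x_2 = 7.100000 − 24.310000·(5.300000)/(47.170000) = 4.368539;  |Δ| = 2.731461
f(4.368539) = -7.015864
x_3 = 4.368539 − (-7.015864)·(-2.731461)/(-31.325864) = 4.980288;  |Δ| = 0.611749
f(4.980288) = -1.296731
x_4 = 4.980288 − (-1.296731)·(0.611749)/(5.719133) = 5.118993;  |Δ| = 0.138705
f(5.118993) = 0.104092
x_5 = 5.118993 − 0.104092·(0.138705)/(1.400823) = 5.108686;  |Δ| = 0.010307
f(5.108686) = -0.001323
x_6 = 5.108686 − (-0.001323)·(-0.010307)/(-0.105415) = 5.108816;  |Δ| = 0.000129
|x_6 − x_5| = 0.000129 < 0.001

n = 6, x_n = 5.1088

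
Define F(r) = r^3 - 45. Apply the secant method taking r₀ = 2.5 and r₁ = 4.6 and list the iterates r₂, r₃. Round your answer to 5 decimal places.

F(2.5) = -29.3750000, F(4.6) = 52.3360000
r₂ = 4.6000000 − 52.3360000·(4.6000000 − 2.5000000) / (52.3360000 − (-29.3750000)) = 4.6000000 − (109.9056000)/(81.7110000) = 3.2549473
F(3.2549473) = -10.5148682
r₃ = 3.2549473 − (-10.5148682)·(3.2549473 − 4.6000000) / (-10.5148682 − 52.3360000) = 3.2549473 − (14.1430517)/(-62.8508682) = 3.4799729

3.25495, 3.47997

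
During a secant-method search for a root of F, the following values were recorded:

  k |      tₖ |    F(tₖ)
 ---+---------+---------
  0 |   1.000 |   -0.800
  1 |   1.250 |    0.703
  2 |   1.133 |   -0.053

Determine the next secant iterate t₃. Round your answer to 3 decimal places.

1.141

t₃ = 1.133 − (-0.053)·(1.133 − 1.250) / (-0.053 − 0.703)
   = 1.133 − (0.00620)/(-0.75600) = 1.14120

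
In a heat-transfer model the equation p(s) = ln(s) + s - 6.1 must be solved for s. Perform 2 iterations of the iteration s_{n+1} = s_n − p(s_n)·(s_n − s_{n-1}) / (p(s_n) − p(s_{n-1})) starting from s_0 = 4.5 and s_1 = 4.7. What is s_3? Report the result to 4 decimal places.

4.5786

p(4.5) = -0.095923, p(4.7) = 0.147563
s_2 = 4.700000 − 0.147563·(4.700000 − 4.500000) / (0.147563 − (-0.095923)) = 4.700000 − (0.029513)/(0.243485) = 4.578791
p(4.578791) = 0.000226
s_3 = 4.578791 − 0.000226·(4.578791 − 4.700000) / (0.000226 − 0.147563) = 4.578791 − (-0.000027)/(-0.147336) = 4.578605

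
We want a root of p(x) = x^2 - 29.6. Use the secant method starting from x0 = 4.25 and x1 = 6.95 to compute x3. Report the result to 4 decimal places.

5.4208

p(4.25) = -11.537500, p(6.95) = 18.702500
x2 = 6.950000 − 18.702500·(6.950000 − 4.250000) / (18.702500 − (-11.537500)) = 6.950000 − (50.496750)/(30.240000) = 5.280134
p(5.280134) = -1.720186
x3 = 5.280134 − (-1.720186)·(5.280134 − 6.950000) / (-1.720186 − 18.702500) = 5.280134 − (2.872480)/(-20.422686) = 5.420785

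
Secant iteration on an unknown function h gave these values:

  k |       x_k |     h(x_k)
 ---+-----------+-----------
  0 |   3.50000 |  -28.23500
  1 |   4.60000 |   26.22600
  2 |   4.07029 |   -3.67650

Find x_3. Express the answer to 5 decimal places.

4.13542

x_3 = 4.07029 − (-3.67650)·(4.07029 − 4.60000) / (-3.67650 − 26.22600)
   = 4.07029 − (1.9474788)/(-29.9025000) = 4.1354176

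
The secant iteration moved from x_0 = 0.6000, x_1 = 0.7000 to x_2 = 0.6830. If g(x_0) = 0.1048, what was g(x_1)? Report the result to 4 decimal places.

-0.0215

The secant line through (0.6000, 0.1048) and (0.7000, g(x_1)) crosses zero at x_2 = 0.6830.
So (0.6000, 0.1048), (0.7000, g(x_1)), (0.6830, 0) are collinear:
g(x_1) = 0.1048 · (0.7000 − 0.6830) / (0.6000 − 0.6830) = 0.1048 · (0.017000)/(-0.083000) = -0.021465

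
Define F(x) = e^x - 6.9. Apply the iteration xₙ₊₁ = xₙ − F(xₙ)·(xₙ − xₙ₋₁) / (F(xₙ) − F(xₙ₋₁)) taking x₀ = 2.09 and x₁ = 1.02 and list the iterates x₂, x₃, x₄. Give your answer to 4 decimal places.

1.8513, 1.9743, 1.9298

F(2.09) = 1.184915, F(1.02) = -4.126805
x₂ = 1.020000 − (-4.126805)·(1.020000 − 2.090000) / (-4.126805 − 1.184915) = 1.020000 − (4.415682)/(-5.311720) = 1.851309
F(1.851309) = -0.531849
x₃ = 1.851309 − (-0.531849)·(1.851309 − 1.020000) / (-0.531849 − (-4.126805)) = 1.851309 − (-0.442131)/(3.594956) = 1.974296
F(1.974296) = 0.301545
x₄ = 1.974296 − 0.301545·(1.974296 − 1.851309) / (0.301545 − (-0.531849)) = 1.974296 − (0.037086)/(0.833395) = 1.929796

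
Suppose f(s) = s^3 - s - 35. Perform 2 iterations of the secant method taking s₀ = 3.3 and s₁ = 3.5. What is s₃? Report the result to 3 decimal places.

f(3.3) = -2.36300, f(3.5) = 4.37500
s₂ = 3.50000 − 4.37500·(3.50000 − 3.30000) / (4.37500 − (-2.36300)) = 3.50000 − (0.87500)/(6.73800) = 3.37014
f(3.37014) = -0.09263
s₃ = 3.37014 − (-0.09263)·(3.37014 − 3.50000) / (-0.09263 − 4.37500) = 3.37014 − (0.01203)/(-4.46763) = 3.37283

3.373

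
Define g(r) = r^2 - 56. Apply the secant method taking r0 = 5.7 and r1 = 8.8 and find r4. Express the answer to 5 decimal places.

g(5.7) = -23.5100000, g(8.8) = 21.4400000
r2 = 8.8000000 − 21.4400000·(8.8000000 − 5.7000000) / (21.4400000 − (-23.5100000)) = 8.8000000 − (66.4640000)/(44.9500000) = 7.3213793
g(7.3213793) = -2.3974050
r3 = 7.3213793 − (-2.3974050)·(7.3213793 − 8.8000000) / (-2.3974050 − 21.4400000) = 7.3213793 − (3.5448526)/(-23.8374050) = 7.4700890
g(7.4700890) = -0.1977706
r4 = 7.4700890 − (-0.1977706)·(7.4700890 − 7.3213793) / (-0.1977706 − (-2.3974050)) = 7.4700890 − (-0.0294104)/(2.1996344) = 7.4834596

7.48346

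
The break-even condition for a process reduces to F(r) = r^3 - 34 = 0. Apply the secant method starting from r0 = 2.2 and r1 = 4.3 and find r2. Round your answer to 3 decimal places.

2.912

F(2.2) = -23.35200, F(4.3) = 45.50700
r2 = 4.30000 − 45.50700·(4.30000 − 2.20000) / (45.50700 − (-23.35200)) = 4.30000 − (95.56470)/(68.85900) = 2.91217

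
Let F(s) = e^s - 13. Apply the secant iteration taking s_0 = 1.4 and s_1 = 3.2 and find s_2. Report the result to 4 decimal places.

2.1863

F(1.4) = -8.944800, F(3.2) = 11.532530
s_2 = 3.200000 − 11.532530·(3.200000 − 1.400000) / (11.532530 − (-8.944800)) = 3.200000 − (20.758554)/(20.477330) = 2.186267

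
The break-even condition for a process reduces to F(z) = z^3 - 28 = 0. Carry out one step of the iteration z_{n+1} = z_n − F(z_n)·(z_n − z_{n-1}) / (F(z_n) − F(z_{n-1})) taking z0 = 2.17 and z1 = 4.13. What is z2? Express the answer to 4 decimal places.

F(2.17) = -17.781687, F(4.13) = 42.444997
z2 = 4.130000 − 42.444997·(4.130000 − 2.170000) / (42.444997 − (-17.781687)) = 4.130000 − (83.192194)/(60.226684) = 2.748682

2.7487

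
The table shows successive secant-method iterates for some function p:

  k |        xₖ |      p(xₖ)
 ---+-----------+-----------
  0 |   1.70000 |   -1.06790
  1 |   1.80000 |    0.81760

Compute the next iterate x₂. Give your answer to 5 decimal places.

x₂ = 1.80000 − 0.81760·(1.80000 − 1.70000) / (0.81760 − (-1.06790))
   = 1.80000 − (0.0817600)/(1.8855000) = 1.7566375

1.75664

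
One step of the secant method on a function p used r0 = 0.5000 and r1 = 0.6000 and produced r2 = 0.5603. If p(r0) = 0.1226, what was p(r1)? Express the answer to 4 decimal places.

The secant line through (0.5000, 0.1226) and (0.6000, p(r1)) crosses zero at r2 = 0.5603.
So (0.5000, 0.1226), (0.6000, p(r1)), (0.5603, 0) are collinear:
p(r1) = 0.1226 · (0.6000 − 0.5603) / (0.5000 − 0.5603) = 0.1226 · (0.039700)/(-0.060300) = -0.080717

-0.0807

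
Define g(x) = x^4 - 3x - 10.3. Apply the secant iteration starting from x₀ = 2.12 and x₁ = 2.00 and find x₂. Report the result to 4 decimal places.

g(2.12) = 3.539631, g(2.00) = -0.300000
x₂ = 2.000000 − (-0.300000)·(2.000000 − 2.120000) / (-0.300000 − 3.539631) = 2.000000 − (0.036000)/(-3.839631) = 2.009376

2.0094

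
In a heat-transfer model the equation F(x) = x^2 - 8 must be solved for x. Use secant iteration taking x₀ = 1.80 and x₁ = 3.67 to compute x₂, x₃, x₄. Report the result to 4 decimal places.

2.6702, 2.8074, 2.8290

F(1.80) = -4.760000, F(3.67) = 5.468900
x₂ = 3.670000 − 5.468900·(3.670000 − 1.800000) / (5.468900 − (-4.760000)) = 3.670000 − (10.226843)/(10.228900) = 2.670201
F(2.670201) = -0.870026
x₃ = 2.670201 − (-0.870026)·(2.670201 − 3.670000) / (-0.870026 − 5.468900) = 2.670201 − (0.869851)/(-6.338926) = 2.807425
F(2.807425) = -0.118366
x₄ = 2.807425 − (-0.118366)·(2.807425 − 2.670201) / (-0.118366 − (-0.870026)) = 2.807425 − (-0.016243)/(0.751660) = 2.829034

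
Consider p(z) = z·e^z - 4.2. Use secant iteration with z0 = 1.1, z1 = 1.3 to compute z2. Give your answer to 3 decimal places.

1.222

p(1.1) = -0.89542, p(1.3) = 0.57009
z2 = 1.30000 − 0.57009·(1.30000 − 1.10000) / (0.57009 − (-0.89542)) = 1.30000 − (0.11402)/(1.46550) = 1.22220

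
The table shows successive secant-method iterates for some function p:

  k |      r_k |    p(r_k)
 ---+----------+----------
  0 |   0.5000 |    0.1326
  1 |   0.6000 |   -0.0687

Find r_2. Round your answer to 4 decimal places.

r_2 = 0.6000 − (-0.0687)·(0.6000 − 0.5000) / (-0.0687 − 0.1326)
   = 0.6000 − (-0.006870)/(-0.201300) = 0.565872

0.5659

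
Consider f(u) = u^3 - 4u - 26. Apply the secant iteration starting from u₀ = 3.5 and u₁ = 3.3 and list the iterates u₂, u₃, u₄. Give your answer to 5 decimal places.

3.40632, 3.40974, 3.40962

f(3.5) = 2.8750000, f(3.3) = -3.2630000
u₂ = 3.3000000 − (-3.2630000)·(3.3000000 − 3.5000000) / (-3.2630000 − 2.8750000) = 3.3000000 − (0.6526000)/(-6.1380000) = 3.4063213
f(3.4063213) = -0.1016554
u₃ = 3.4063213 − (-0.1016554)·(3.4063213 − 3.3000000) / (-0.1016554 − (-3.2630000)) = 3.4063213 − (-0.0108081)/(3.1613446) = 3.4097401
f(3.4097401) = 0.0037954
u₄ = 3.4097401 − 0.0037954·(3.4097401 − 3.4063213) / (0.0037954 − (-0.1016554)) = 3.4097401 − (0.0000130)/(0.1054508) = 3.4096171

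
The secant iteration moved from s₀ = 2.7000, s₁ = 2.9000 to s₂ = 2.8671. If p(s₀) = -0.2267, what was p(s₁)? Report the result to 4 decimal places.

0.0446

The secant line through (2.7000, -0.2267) and (2.9000, p(s₁)) crosses zero at s₂ = 2.8671.
So (2.7000, -0.2267), (2.9000, p(s₁)), (2.8671, 0) are collinear:
p(s₁) = -0.2267 · (2.9000 − 2.8671) / (2.7000 − 2.8671) = -0.2267 · (0.032900)/(-0.167100) = 0.044635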